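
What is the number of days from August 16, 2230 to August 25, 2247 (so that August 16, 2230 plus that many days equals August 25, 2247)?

6218

Aug 16, 2230 → Aug 16, 2231: 365 days.
Aug 16, 2231 → Aug 16, 2232: 366 days (Feb 29, 2232 is in that span).
Aug 16, 2232 → Aug 16, 2233: 365 days.
Aug 16, 2233 → Aug 16, 2234: 365 days.
Aug 16, 2234 → Aug 16, 2235: 365 days.
Aug 16, 2235 → Aug 16, 2236: 366 days (Feb 29, 2236 is in that span).
Aug 16, 2236 → Aug 16, 2237: 365 days.
Aug 16, 2237 → Aug 16, 2238: 365 days.
Aug 16, 2238 → Aug 16, 2239: 365 days.
Aug 16, 2239 → Aug 16, 2240: 366 days (Feb 29, 2240 is in that span).
Aug 16, 2240 → Aug 16, 2241: 365 days.
Aug 16, 2241 → Aug 16, 2242: 365 days.
Aug 16, 2242 → Aug 16, 2243: 365 days.
Aug 16, 2243 → Aug 16, 2244: 366 days (Feb 29, 2244 is in that span).
Aug 16, 2244 → Aug 16, 2245: 365 days.
Aug 16, 2245 → Aug 16, 2246: 365 days.
Aug 16, 2246 → Sep 16, 2246: 31 days (August has 31).
Sep 16, 2246 → Oct 16, 2246: 30 days (September has 30).
Oct 16, 2246 → Nov 16, 2246: 31 days (October has 31).
Nov 16, 2246 → Dec 16, 2246: 30 days (November has 30).
Dec 16, 2246 → Jan 16, 2247: 31 days (December has 31).
Jan 16, 2247 → Feb 16, 2247: 31 days (January has 31).
Feb 16, 2247 → Mar 16, 2247: 28 days (February has 28).
Mar 16, 2247 → Apr 16, 2247: 31 days (March has 31).
Apr 16, 2247 → May 16, 2247: 30 days (April has 30).
May 16, 2247 → Jun 16, 2247: 31 days (May has 31).
Jun 16, 2247 → Jul 16, 2247: 30 days (June has 30).
Jul 16, 2247 → Aug 16, 2247: 31 days (July has 31).
Aug 16, 2247 → Aug 25, 2247: 9 days.
Total: 6218 days.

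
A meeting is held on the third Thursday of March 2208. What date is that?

March 1, 2208 is a Tuesday.
The first Thursday is therefore March 3 (2 days later).
The third Thursday is 3 + 2×7 = March 17.

March 17, 2208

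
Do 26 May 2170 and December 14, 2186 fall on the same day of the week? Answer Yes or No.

From May 26, 2170 to Dec 14, 2186 is 6046 days.
6046 mod 7 = 5, so they are different weekdays.
(May 26, 2170 is a Saturday; Dec 14, 2186 is a Thursday.)

No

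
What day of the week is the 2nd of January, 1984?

January 1, 1984 is a Sunday.
Jan 1, 1984 → Jan 2, 1984: 1 days.
Total: 1 days.
1 mod 7 = 1, so Sunday + 1 = Monday.

Monday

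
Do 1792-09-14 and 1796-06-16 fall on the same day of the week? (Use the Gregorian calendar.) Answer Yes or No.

No

From Sep 14, 1792 to Jun 16, 1796 is 1371 days.
1371 mod 7 = 6, so they are different weekdays.
(Sep 14, 1792 is a Friday; Jun 16, 1796 is a Thursday.)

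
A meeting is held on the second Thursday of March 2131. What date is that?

March 1, 2131 is a Thursday.
The first Thursday is therefore March 1 (same day).
The second Thursday is 1 + 1×7 = March 8.

March 8, 2131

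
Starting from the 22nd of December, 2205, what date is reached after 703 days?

November 25, 2207

+365 (one year) → Dec 22, 2206 (338 left).
Dec has 31 days: +10 → Jan 1, 2207 (328 left).
Jan has 31 days: +31 → Feb 1, 2207 (297 left).
Feb has 28 days: +28 → Mar 1, 2207 (269 left).
Mar has 31 days: +31 → Apr 1, 2207 (238 left).
Apr has 30 days: +30 → May 1, 2207 (208 left).
May has 31 days: +31 → Jun 1, 2207 (177 left).
Jun has 30 days: +30 → Jul 1, 2207 (147 left).
Jul has 31 days: +31 → Aug 1, 2207 (116 left).
Aug has 31 days: +31 → Sep 1, 2207 (85 left).
Sep has 30 days: +30 → Oct 1, 2207 (55 left).
Oct has 31 days: +31 → Nov 1, 2207 (24 left).
+24 → Nov 25, 2207.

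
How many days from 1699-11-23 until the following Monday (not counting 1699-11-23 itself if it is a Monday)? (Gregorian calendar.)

7

Nov 23, 1699 is a Monday.
From Monday to the next Monday is 7 days.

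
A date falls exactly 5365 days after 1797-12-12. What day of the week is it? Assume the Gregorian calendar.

Friday

First find the weekday of Dec 12, 1797. Doomsday rule: the anchor day for the 1700s is Sunday. For year 97: 97÷12 = 8 r 1, and 1÷4 = 0, so 8+1+0 = 9.
Sunday + 9 ≡ Tuesday — that's 1797's doomsday.
In December the doomsday date is Dec 12.
Dec 12 is the doomsday itself: Tuesday.
5365 mod 7 = 3, so 5365 days after a Tuesday is Tuesday + 3 = Friday.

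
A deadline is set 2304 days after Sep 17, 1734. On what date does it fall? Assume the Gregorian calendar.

+365 (one year) → Sep 17, 1735 (1939 left).
+366 (one year; includes Feb 29, 1736) → Sep 17, 1736 (1573 left).
+365 (one year) → Sep 17, 1737 (1208 left).
+365 (one year) → Sep 17, 1738 (843 left).
+365 (one year) → Sep 17, 1739 (478 left).
+366 (one year; includes Feb 29, 1740) → Sep 17, 1740 (112 left).
Sep has 30 days: +14 → Oct 1, 1740 (98 left).
Oct has 31 days: +31 → Nov 1, 1740 (67 left).
Nov has 30 days: +30 → Dec 1, 1740 (37 left).
Dec has 31 days: +31 → Jan 1, 1741 (6 left).
+6 → Jan 7, 1741.

January 7, 1741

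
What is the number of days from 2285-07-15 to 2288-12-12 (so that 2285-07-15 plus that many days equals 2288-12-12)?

1246

Jul 15, 2285 → Jul 15, 2286: 365 days.
Jul 15, 2286 → Jul 15, 2287: 365 days.
Jul 15, 2287 → Jul 15, 2288: 366 days (Feb 29, 2288 is in that span).
Jul 15, 2288 → Aug 15, 2288: 31 days (July has 31).
Aug 15, 2288 → Sep 15, 2288: 31 days (August has 31).
Sep 15, 2288 → Oct 15, 2288: 30 days (September has 30).
Oct 15, 2288 → Nov 15, 2288: 31 days (October has 31).
Nov 15, 2288 → Dec 12, 2288: 27 days.
Total: 1246 days.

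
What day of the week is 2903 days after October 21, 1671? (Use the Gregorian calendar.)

Monday

First find the weekday of Oct 21, 1671. Doomsday rule: the anchor day for the 1600s is Tuesday. For year 71: 71÷12 = 5 r 11, and 11÷4 = 2, so 5+11+2 = 18.
Tuesday + 18 ≡ Saturday — that's 1671's doomsday.
In October the doomsday date is Oct 10.
Oct 21 is 11 days after Oct 10; 11 mod 7 = 4, so Saturday + 4 = Wednesday.
2903 mod 7 = 5, so 2903 days after a Wednesday is Wednesday + 5 = Monday.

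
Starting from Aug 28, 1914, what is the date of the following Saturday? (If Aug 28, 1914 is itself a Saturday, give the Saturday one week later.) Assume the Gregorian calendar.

Aug 28, 1914 is a Friday.
From Friday to the next Saturday is 1 day.
Aug 28, 1914 + 1 = Aug 29, 1914.

August 29, 1914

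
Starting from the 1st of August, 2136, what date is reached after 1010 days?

+365 (one year) → Aug 1, 2137 (645 left).
+365 (one year) → Aug 1, 2138 (280 left).
Aug has 31 days: +31 → Sep 1, 2138 (249 left).
Sep has 30 days: +30 → Oct 1, 2138 (219 left).
Oct has 31 days: +31 → Nov 1, 2138 (188 left).
Nov has 30 days: +30 → Dec 1, 2138 (158 left).
Dec has 31 days: +31 → Jan 1, 2139 (127 left).
Jan has 31 days: +31 → Feb 1, 2139 (96 left).
Feb has 28 days: +28 → Mar 1, 2139 (68 left).
Mar has 31 days: +31 → Apr 1, 2139 (37 left).
Apr has 30 days: +30 → May 1, 2139 (7 left).
+7 → May 8, 2139.

May 8, 2139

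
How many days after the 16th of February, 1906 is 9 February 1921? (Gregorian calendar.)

Feb 16, 1906 → Feb 16, 1907: 365 days.
Feb 16, 1907 → Feb 16, 1908: 365 days.
Feb 16, 1908 → Feb 16, 1909: 366 days (Feb 29, 1908 is in that span).
Feb 16, 1909 → Feb 16, 1910: 365 days.
Feb 16, 1910 → Feb 16, 1911: 365 days.
Feb 16, 1911 → Feb 16, 1912: 365 days.
Feb 16, 1912 → Feb 16, 1913: 366 days (Feb 29, 1912 is in that span).
Feb 16, 1913 → Feb 16, 1914: 365 days.
Feb 16, 1914 → Feb 16, 1915: 365 days.
Feb 16, 1915 → Feb 16, 1916: 365 days.
Feb 16, 1916 → Feb 16, 1917: 366 days (Feb 29, 1916 is in that span).
Feb 16, 1917 → Feb 16, 1918: 365 days.
Feb 16, 1918 → Feb 16, 1919: 365 days.
Feb 16, 1919 → Feb 16, 1920: 365 days.
Feb 16, 1920 → Mar 16, 1920: 29 days (February has 29).
Mar 16, 1920 → Apr 16, 1920: 31 days (March has 31).
Apr 16, 1920 → May 16, 1920: 30 days (April has 30).
May 16, 1920 → Jun 16, 1920: 31 days (May has 31).
Jun 16, 1920 → Jul 16, 1920: 30 days (June has 30).
Jul 16, 1920 → Aug 16, 1920: 31 days (July has 31).
Aug 16, 1920 → Sep 16, 1920: 31 days (August has 31).
Sep 16, 1920 → Oct 16, 1920: 30 days (September has 30).
Oct 16, 1920 → Nov 16, 1920: 31 days (October has 31).
Nov 16, 1920 → Dec 16, 1920: 30 days (November has 30).
Dec 16, 1920 → Jan 16, 1921: 31 days (December has 31).
Jan 16, 1921 → Feb 9, 1921: 24 days.
Total: 5472 days.

5472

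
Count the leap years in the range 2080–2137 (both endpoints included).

Multiples of 4 in [2080,2137]: 15.
Of those, multiples of 100: 1 (not leap unless ÷400).
Multiples of 400: 0.
Leap years = 15 − 1 + 0 = 14.

14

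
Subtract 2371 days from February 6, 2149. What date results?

August 11, 2142

−366 (one year; includes Feb 29, 2148) → Feb 6, 2148 (2005 left).
−365 (one year) → Feb 6, 2147 (1640 left).
−365 (one year) → Feb 6, 2146 (1275 left).
−365 (one year) → Feb 6, 2145 (910 left).
−366 (one year; includes Feb 29, 2144) → Feb 6, 2144 (544 left).
−365 (one year) → Feb 6, 2143 (179 left).
−6 → Jan 31, 2143 (end of Jan, 31 days; 173 left).
−31 → Dec 31, 2142 (end of Dec, 31 days; 142 left).
−31 → Nov 30, 2142 (end of Nov, 30 days; 111 left).
−30 → Oct 31, 2142 (end of Oct, 31 days; 81 left).
−31 → Sep 30, 2142 (end of Sep, 30 days; 50 left).
−30 → Aug 31, 2142 (end of Aug, 31 days; 20 left).
−20 → Aug 11, 2142.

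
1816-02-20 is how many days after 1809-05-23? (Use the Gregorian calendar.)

May 23, 1809 → May 23, 1810: 365 days.
May 23, 1810 → May 23, 1811: 365 days.
May 23, 1811 → May 23, 1812: 366 days (Feb 29, 1812 is in that span).
May 23, 1812 → May 23, 1813: 365 days.
May 23, 1813 → May 23, 1814: 365 days.
May 23, 1814 → May 23, 1815: 365 days.
May 23, 1815 → Jun 23, 1815: 31 days (May has 31).
Jun 23, 1815 → Jul 23, 1815: 30 days (June has 30).
Jul 23, 1815 → Aug 23, 1815: 31 days (July has 31).
Aug 23, 1815 → Sep 23, 1815: 31 days (August has 31).
Sep 23, 1815 → Oct 23, 1815: 30 days (September has 30).
Oct 23, 1815 → Nov 23, 1815: 31 days (October has 31).
Nov 23, 1815 → Dec 23, 1815: 30 days (November has 30).
Dec 23, 1815 → Jan 23, 1816: 31 days (December has 31).
Jan 23, 1816 → Feb 20, 1816: 28 days.
Total: 2464 days.

2464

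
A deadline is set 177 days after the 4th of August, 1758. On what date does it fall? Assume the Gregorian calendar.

January 28, 1759

Aug has 31 days: +28 → Sep 1, 1758 (149 left).
Sep has 30 days: +30 → Oct 1, 1758 (119 left).
Oct has 31 days: +31 → Nov 1, 1758 (88 left).
Nov has 30 days: +30 → Dec 1, 1758 (58 left).
Dec has 31 days: +31 → Jan 1, 1759 (27 left).
+27 → Jan 28, 1759.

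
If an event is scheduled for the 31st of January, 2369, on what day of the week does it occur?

Doomsday rule: the anchor day for the 2300s is Wednesday. For year 69: 69÷12 = 5 r 9, and 9÷4 = 2, so 5+9+2 = 16.
Wednesday + 16 ≡ Friday — that's 2369's doomsday.
In January the doomsday date is Jan 3 (2369 is not a leap year).
Jan 31 is 28 days after Jan 3; 28 mod 7 = 0, so Friday + 0 = Friday.

Friday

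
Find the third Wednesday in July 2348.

July 21, 2348

July 1, 2348 is a Thursday.
The first Wednesday is therefore July 7 (6 days later).
The third Wednesday is 7 + 2×7 = July 21.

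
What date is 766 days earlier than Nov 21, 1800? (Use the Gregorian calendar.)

−365 (one year) → Nov 21, 1799 (401 left).
−365 (one year) → Nov 21, 1798 (36 left).
−21 → Oct 31, 1798 (end of Oct, 31 days; 15 left).
−15 → Oct 16, 1798.

October 16, 1798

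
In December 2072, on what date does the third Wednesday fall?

December 1, 2072 is a Thursday.
The first Wednesday is therefore December 7 (6 days later).
The third Wednesday is 7 + 2×7 = December 21.

December 21, 2072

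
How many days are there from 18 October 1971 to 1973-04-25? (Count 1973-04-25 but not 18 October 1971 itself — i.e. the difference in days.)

555

Oct 18, 1971 → Oct 18, 1972: 366 days (Feb 29, 1972 is in that span).
Oct 18, 1972 → Nov 18, 1972: 31 days (October has 31).
Nov 18, 1972 → Dec 18, 1972: 30 days (November has 30).
Dec 18, 1972 → Jan 18, 1973: 31 days (December has 31).
Jan 18, 1973 → Feb 18, 1973: 31 days (January has 31).
Feb 18, 1973 → Mar 18, 1973: 28 days (February has 28).
Mar 18, 1973 → Apr 18, 1973: 31 days (March has 31).
Apr 18, 1973 → Apr 25, 1973: 7 days.
Total: 555 days.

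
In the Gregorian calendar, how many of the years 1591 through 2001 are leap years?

100

Multiples of 4 in [1591,2001]: 103.
Of those, multiples of 100: 5 (not leap unless ÷400).
Multiples of 400: 2.
Leap years = 103 − 5 + 2 = 100.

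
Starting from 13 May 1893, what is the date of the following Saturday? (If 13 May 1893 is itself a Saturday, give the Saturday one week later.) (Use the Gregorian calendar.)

May 13, 1893 is a Saturday.
From Saturday to the next Saturday is 7 days.
May 13, 1893 + 7 = May 20, 1893.

May 20, 1893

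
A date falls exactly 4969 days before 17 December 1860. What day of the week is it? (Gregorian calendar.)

First find the weekday of Dec 17, 1860. Doomsday rule: the anchor day for the 1800s is Friday. For year 60: 60÷12 = 5 r 0, and 0÷4 = 0, so 5+0+0 = 5.
Friday + 5 ≡ Wednesday — that's 1860's doomsday.
In December the doomsday date is Dec 12.
Dec 17 is 5 days after Dec 12; 5 mod 7 = 5, so Wednesday + 5 = Monday.
4969 mod 7 = 6, so 4969 days before a Monday is Monday − 6 = Tuesday.

Tuesday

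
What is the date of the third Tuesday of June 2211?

June 18, 2211

June 1, 2211 is a Saturday.
The first Tuesday is therefore June 4 (3 days later).
The third Tuesday is 4 + 2×7 = June 18.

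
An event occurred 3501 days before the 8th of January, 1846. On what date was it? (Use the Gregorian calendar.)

June 8, 1836

−365 (one year) → Jan 8, 1845 (3136 left).
−366 (one year; includes Feb 29, 1844) → Jan 8, 1844 (2770 left).
−365 (one year) → Jan 8, 1843 (2405 left).
−365 (one year) → Jan 8, 1842 (2040 left).
−365 (one year) → Jan 8, 1841 (1675 left).
−366 (one year; includes Feb 29, 1840) → Jan 8, 1840 (1309 left).
−365 (one year) → Jan 8, 1839 (944 left).
−365 (one year) → Jan 8, 1838 (579 left).
−365 (one year) → Jan 8, 1837 (214 left).
−8 → Dec 31, 1836 (end of Dec, 31 days; 206 left).
−31 → Nov 30, 1836 (end of Nov, 30 days; 175 left).
−30 → Oct 31, 1836 (end of Oct, 31 days; 145 left).
−31 → Sep 30, 1836 (end of Sep, 30 days; 114 left).
−30 → Aug 31, 1836 (end of Aug, 31 days; 84 left).
−31 → Jul 31, 1836 (end of Jul, 31 days; 53 left).
−31 → Jun 30, 1836 (end of Jun, 30 days; 22 left).
−22 → Jun 8, 1836.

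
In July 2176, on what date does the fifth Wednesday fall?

July 1, 2176 is a Monday.
The first Wednesday is therefore July 3 (2 days later).
The fifth Wednesday is 3 + 4×7 = July 31.

July 31, 2176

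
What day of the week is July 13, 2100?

Doomsday rule: the anchor day for the 2100s is Sunday. For year 00: 0÷12 = 0 r 0, and 0÷4 = 0, so 0+0+0 = 0.
Sunday + 0 ≡ Sunday — that's 2100's doomsday.
In July the doomsday date is Jul 11.
Jul 13 is 2 days after Jul 11; 2 mod 7 = 2, so Sunday + 2 = Tuesday.

Tuesday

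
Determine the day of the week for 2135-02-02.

Wednesday

Doomsday rule: the anchor day for the 2100s is Sunday. For year 35: 35÷12 = 2 r 11, and 11÷4 = 2, so 2+11+2 = 15.
Sunday + 15 ≡ Monday — that's 2135's doomsday.
In February the doomsday date is Feb 28 (2135 is not a leap year).
Feb 2 is 26 days before Feb 28; 26 mod 7 = 5, so Monday − 5 = Wednesday.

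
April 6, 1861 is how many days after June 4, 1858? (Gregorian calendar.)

Jun 4, 1858 → Jun 4, 1859: 365 days.
Jun 4, 1859 → Jun 4, 1860: 366 days (Feb 29, 1860 is in that span).
Jun 4, 1860 → Jul 4, 1860: 30 days (June has 30).
Jul 4, 1860 → Aug 4, 1860: 31 days (July has 31).
Aug 4, 1860 → Sep 4, 1860: 31 days (August has 31).
Sep 4, 1860 → Oct 4, 1860: 30 days (September has 30).
Oct 4, 1860 → Nov 4, 1860: 31 days (October has 31).
Nov 4, 1860 → Dec 4, 1860: 30 days (November has 30).
Dec 4, 1860 → Jan 4, 1861: 31 days (December has 31).
Jan 4, 1861 → Feb 4, 1861: 31 days (January has 31).
Feb 4, 1861 → Mar 4, 1861: 28 days (February has 28).
Mar 4, 1861 → Apr 4, 1861: 31 days (March has 31).
Apr 4, 1861 → Apr 6, 1861: 2 days.
Total: 1037 days.

1037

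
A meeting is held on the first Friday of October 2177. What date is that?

October 3, 2177

October 1, 2177 is a Wednesday.
The first Friday is therefore October 3 (2 days later).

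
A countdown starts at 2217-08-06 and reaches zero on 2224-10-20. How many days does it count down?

Aug 6, 2217 → Aug 6, 2218: 365 days.
Aug 6, 2218 → Aug 6, 2219: 365 days.
Aug 6, 2219 → Aug 6, 2220: 366 days (Feb 29, 2220 is in that span).
Aug 6, 2220 → Aug 6, 2221: 365 days.
Aug 6, 2221 → Aug 6, 2222: 365 days.
Aug 6, 2222 → Aug 6, 2223: 365 days.
Aug 6, 2223 → Aug 6, 2224: 366 days (Feb 29, 2224 is in that span).
Aug 6, 2224 → Sep 6, 2224: 31 days (August has 31).
Sep 6, 2224 → Oct 6, 2224: 30 days (September has 30).
Oct 6, 2224 → Oct 20, 2224: 14 days.
Total: 2632 days.

2632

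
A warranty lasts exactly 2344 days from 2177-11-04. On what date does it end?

April 5, 2184

+365 (one year) → Nov 4, 2178 (1979 left).
+365 (one year) → Nov 4, 2179 (1614 left).
+366 (one year; includes Feb 29, 2180) → Nov 4, 2180 (1248 left).
+365 (one year) → Nov 4, 2181 (883 left).
+365 (one year) → Nov 4, 2182 (518 left).
+365 (one year) → Nov 4, 2183 (153 left).
Nov has 30 days: +27 → Dec 1, 2183 (126 left).
Dec has 31 days: +31 → Jan 1, 2184 (95 left).
Jan has 31 days: +31 → Feb 1, 2184 (64 left).
Feb has 29 days: +29 → Mar 1, 2184 (35 left).
Mar has 31 days: +31 → Apr 1, 2184 (4 left).
+4 → Apr 5, 2184.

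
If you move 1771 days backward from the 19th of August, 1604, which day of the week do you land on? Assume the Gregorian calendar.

Thursday

First find the weekday of Aug 19, 1604. Doomsday rule: the anchor day for the 1600s is Tuesday. For year 04: 4÷12 = 0 r 4, and 4÷4 = 1, so 0+4+1 = 5.
Tuesday + 5 ≡ Sunday — that's 1604's doomsday.
In August the doomsday date is Aug 8.
Aug 19 is 11 days after Aug 8; 11 mod 7 = 4, so Sunday + 4 = Thursday.
1771 mod 7 = 0, so 1771 days before a Thursday is Thursday − 0 = Thursday.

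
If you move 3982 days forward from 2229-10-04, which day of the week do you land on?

Oct 4, 2229 is a Sunday.
3982 mod 7 = 6, so 3982 days after a Sunday is Sunday + 6 = Saturday.

Saturday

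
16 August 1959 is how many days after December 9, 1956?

Dec 9, 1956 → Dec 9, 1957: 365 days.
Dec 9, 1957 → Dec 9, 1958: 365 days.
Dec 9, 1958 → Jan 9, 1959: 31 days (December has 31).
Jan 9, 1959 → Feb 9, 1959: 31 days (January has 31).
Feb 9, 1959 → Mar 9, 1959: 28 days (February has 28).
Mar 9, 1959 → Apr 9, 1959: 31 days (March has 31).
Apr 9, 1959 → May 9, 1959: 30 days (April has 30).
May 9, 1959 → Jun 9, 1959: 31 days (May has 31).
Jun 9, 1959 → Jul 9, 1959: 30 days (June has 30).
Jul 9, 1959 → Aug 9, 1959: 31 days (July has 31).
Aug 9, 1959 → Aug 16, 1959: 7 days.
Total: 980 days.

980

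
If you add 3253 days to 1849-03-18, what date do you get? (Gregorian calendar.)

+365 (one year) → Mar 18, 1850 (2888 left).
+365 (one year) → Mar 18, 1851 (2523 left).
+366 (one year; includes Feb 29, 1852) → Mar 18, 1852 (2157 left).
+365 (one year) → Mar 18, 1853 (1792 left).
+365 (one year) → Mar 18, 1854 (1427 left).
+365 (one year) → Mar 18, 1855 (1062 left).
+366 (one year; includes Feb 29, 1856) → Mar 18, 1856 (696 left).
+365 (one year) → Mar 18, 1857 (331 left).
Mar has 31 days: +14 → Apr 1, 1857 (317 left).
Apr has 30 days: +30 → May 1, 1857 (287 left).
May has 31 days: +31 → Jun 1, 1857 (256 left).
Jun has 30 days: +30 → Jul 1, 1857 (226 left).
Jul has 31 days: +31 → Aug 1, 1857 (195 left).
Aug has 31 days: +31 → Sep 1, 1857 (164 left).
Sep has 30 days: +30 → Oct 1, 1857 (134 left).
Oct has 31 days: +31 → Nov 1, 1857 (103 left).
Nov has 30 days: +30 → Dec 1, 1857 (73 left).
Dec has 31 days: +31 → Jan 1, 1858 (42 left).
Jan has 31 days: +31 → Feb 1, 1858 (11 left).
+11 → Feb 12, 1858.

February 12, 1858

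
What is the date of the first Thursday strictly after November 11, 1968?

November 14, 1968

Nov 11, 1968 is a Monday.
From Monday to the next Thursday is 3 days.
Nov 11, 1968 + 3 = Nov 14, 1968.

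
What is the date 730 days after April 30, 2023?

April 29, 2025

+366 (one year; includes Feb 29, 2024) → Apr 30, 2024 (364 left).
Apr has 30 days: +1 → May 1, 2024 (363 left).
May has 31 days: +31 → Jun 1, 2024 (332 left).
Jun has 30 days: +30 → Jul 1, 2024 (302 left).
Jul has 31 days: +31 → Aug 1, 2024 (271 left).
Aug has 31 days: +31 → Sep 1, 2024 (240 left).
Sep has 30 days: +30 → Oct 1, 2024 (210 left).
Oct has 31 days: +31 → Nov 1, 2024 (179 left).
Nov has 30 days: +30 → Dec 1, 2024 (149 left).
Dec has 31 days: +31 → Jan 1, 2025 (118 left).
Jan has 31 days: +31 → Feb 1, 2025 (87 left).
Feb has 28 days: +28 → Mar 1, 2025 (59 left).
Mar has 31 days: +31 → Apr 1, 2025 (28 left).
+28 → Apr 29, 2025.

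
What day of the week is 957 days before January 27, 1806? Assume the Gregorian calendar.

Jan 27, 1806 is a Monday.
957 mod 7 = 5, so 957 days before a Monday is Monday − 5 = Wednesday.

Wednesday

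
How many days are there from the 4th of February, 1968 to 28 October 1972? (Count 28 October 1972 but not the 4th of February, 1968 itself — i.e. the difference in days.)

1728

Feb 4, 1968 → Feb 4, 1969: 366 days (Feb 29, 1968 is in that span).
Feb 4, 1969 → Feb 4, 1970: 365 days.
Feb 4, 1970 → Feb 4, 1971: 365 days.
Feb 4, 1971 → Feb 4, 1972: 365 days.
Feb 4, 1972 → Mar 4, 1972: 29 days (February has 29).
Mar 4, 1972 → Apr 4, 1972: 31 days (March has 31).
Apr 4, 1972 → May 4, 1972: 30 days (April has 30).
May 4, 1972 → Jun 4, 1972: 31 days (May has 31).
Jun 4, 1972 → Jul 4, 1972: 30 days (June has 30).
Jul 4, 1972 → Aug 4, 1972: 31 days (July has 31).
Aug 4, 1972 → Sep 4, 1972: 31 days (August has 31).
Sep 4, 1972 → Oct 4, 1972: 30 days (September has 30).
Oct 4, 1972 → Oct 28, 1972: 24 days.
Total: 1728 days.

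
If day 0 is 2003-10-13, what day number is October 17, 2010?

2561

Oct 13, 2003 → Oct 13, 2004: 366 days (Feb 29, 2004 is in that span).
Oct 13, 2004 → Oct 13, 2005: 365 days.
Oct 13, 2005 → Oct 13, 2006: 365 days.
Oct 13, 2006 → Oct 13, 2007: 365 days.
Oct 13, 2007 → Oct 13, 2008: 366 days (Feb 29, 2008 is in that span).
Oct 13, 2008 → Oct 13, 2009: 365 days.
Oct 13, 2009 → Nov 13, 2009: 31 days (October has 31).
Nov 13, 2009 → Dec 13, 2009: 30 days (November has 30).
Dec 13, 2009 → Jan 13, 2010: 31 days (December has 31).
Jan 13, 2010 → Feb 13, 2010: 31 days (January has 31).
Feb 13, 2010 → Mar 13, 2010: 28 days (February has 28).
Mar 13, 2010 → Apr 13, 2010: 31 days (March has 31).
Apr 13, 2010 → May 13, 2010: 30 days (April has 30).
May 13, 2010 → Jun 13, 2010: 31 days (May has 31).
Jun 13, 2010 → Jul 13, 2010: 30 days (June has 30).
Jul 13, 2010 → Aug 13, 2010: 31 days (July has 31).
Aug 13, 2010 → Sep 13, 2010: 31 days (August has 31).
Sep 13, 2010 → Oct 13, 2010: 30 days (September has 30).
Oct 13, 2010 → Oct 17, 2010: 4 days.
Total: 2561 days.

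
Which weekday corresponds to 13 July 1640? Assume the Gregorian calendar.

Doomsday rule: the anchor day for the 1600s is Tuesday. For year 40: 40÷12 = 3 r 4, and 4÷4 = 1, so 3+4+1 = 8.
Tuesday + 8 ≡ Wednesday — that's 1640's doomsday.
In July the doomsday date is Jul 11.
Jul 13 is 2 days after Jul 11; 2 mod 7 = 2, so Wednesday + 2 = Friday.

Friday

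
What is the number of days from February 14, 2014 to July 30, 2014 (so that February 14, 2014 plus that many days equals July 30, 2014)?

Feb 14, 2014 → Mar 14, 2014: 28 days (February has 28).
Mar 14, 2014 → Apr 14, 2014: 31 days (March has 31).
Apr 14, 2014 → May 14, 2014: 30 days (April has 30).
May 14, 2014 → Jun 14, 2014: 31 days (May has 31).
Jun 14, 2014 → Jul 14, 2014: 30 days (June has 30).
Jul 14, 2014 → Jul 30, 2014: 16 days.
Total: 166 days.

166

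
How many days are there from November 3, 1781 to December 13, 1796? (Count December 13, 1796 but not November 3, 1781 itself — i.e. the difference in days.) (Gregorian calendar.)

Nov 3, 1781 → Nov 3, 1782: 365 days.
Nov 3, 1782 → Nov 3, 1783: 365 days.
Nov 3, 1783 → Nov 3, 1784: 366 days (Feb 29, 1784 is in that span).
Nov 3, 1784 → Nov 3, 1785: 365 days.
Nov 3, 1785 → Nov 3, 1786: 365 days.
Nov 3, 1786 → Nov 3, 1787: 365 days.
Nov 3, 1787 → Nov 3, 1788: 366 days (Feb 29, 1788 is in that span).
Nov 3, 1788 → Nov 3, 1789: 365 days.
Nov 3, 1789 → Nov 3, 1790: 365 days.
Nov 3, 1790 → Nov 3, 1791: 365 days.
Nov 3, 1791 → Nov 3, 1792: 366 days (Feb 29, 1792 is in that span).
Nov 3, 1792 → Nov 3, 1793: 365 days.
Nov 3, 1793 → Nov 3, 1794: 365 days.
Nov 3, 1794 → Nov 3, 1795: 365 days.
Nov 3, 1795 → Nov 3, 1796: 366 days (Feb 29, 1796 is in that span).
Nov 3, 1796 → Dec 3, 1796: 30 days (November has 30).
Dec 3, 1796 → Dec 13, 1796: 10 days.
Total: 5519 days.

5519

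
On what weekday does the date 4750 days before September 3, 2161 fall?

First find the weekday of Sep 3, 2161. Doomsday rule: the anchor day for the 2100s is Sunday. For year 61: 61÷12 = 5 r 1, and 1÷4 = 0, so 5+1+0 = 6.
Sunday + 6 ≡ Saturday — that's 2161's doomsday.
In September the doomsday date is Sep 5.
Sep 3 is 2 days before Sep 5; 2 mod 7 = 2, so Saturday − 2 = Thursday.
4750 mod 7 = 4, so 4750 days before a Thursday is Thursday − 4 = Sunday.

Sunday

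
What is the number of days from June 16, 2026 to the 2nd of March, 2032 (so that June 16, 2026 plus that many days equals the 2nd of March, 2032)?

2086

Jun 16, 2026 → Jun 16, 2027: 365 days.
Jun 16, 2027 → Jun 16, 2028: 366 days (Feb 29, 2028 is in that span).
Jun 16, 2028 → Jun 16, 2029: 365 days.
Jun 16, 2029 → Jun 16, 2030: 365 days.
Jun 16, 2030 → Jun 16, 2031: 365 days.
Jun 16, 2031 → Jul 16, 2031: 30 days (June has 30).
Jul 16, 2031 → Aug 16, 2031: 31 days (July has 31).
Aug 16, 2031 → Sep 16, 2031: 31 days (August has 31).
Sep 16, 2031 → Oct 16, 2031: 30 days (September has 30).
Oct 16, 2031 → Nov 16, 2031: 31 days (October has 31).
Nov 16, 2031 → Dec 16, 2031: 30 days (November has 30).
Dec 16, 2031 → Jan 16, 2032: 31 days (December has 31).
Jan 16, 2032 → Feb 16, 2032: 31 days (January has 31).
Feb 16, 2032 → Mar 2, 2032: 15 days.
Total: 2086 days.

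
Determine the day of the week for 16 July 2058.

Tuesday

January 1, 2058 is a Tuesday.
Jan 1, 2058 → Feb 1, 2058: 31 days (January has 31).
Feb 1, 2058 → Mar 1, 2058: 28 days (February has 28).
Mar 1, 2058 → Apr 1, 2058: 31 days (March has 31).
Apr 1, 2058 → May 1, 2058: 30 days (April has 30).
May 1, 2058 → Jun 1, 2058: 31 days (May has 31).
Jun 1, 2058 → Jul 1, 2058: 30 days (June has 30).
Jul 1, 2058 → Jul 16, 2058: 15 days.
Total: 196 days.
196 mod 7 = 0, so Tuesday + 0 = Tuesday.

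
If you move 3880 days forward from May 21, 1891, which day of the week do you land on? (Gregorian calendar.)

First find the weekday of May 21, 1891. Doomsday rule: the anchor day for the 1800s is Friday. For year 91: 91÷12 = 7 r 7, and 7÷4 = 1, so 7+7+1 = 15.
Friday + 15 ≡ Saturday — that's 1891's doomsday.
In May the doomsday date is May 9.
May 21 is 12 days after May 9; 12 mod 7 = 5, so Saturday + 5 = Thursday.
3880 mod 7 = 2, so 3880 days after a Thursday is Thursday + 2 = Saturday.

Saturday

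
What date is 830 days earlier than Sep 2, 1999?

−365 (one year) → Sep 2, 1998 (465 left).
−365 (one year) → Sep 2, 1997 (100 left).
−2 → Aug 31, 1997 (end of Aug, 31 days; 98 left).
−31 → Jul 31, 1997 (end of Jul, 31 days; 67 left).
−31 → Jun 30, 1997 (end of Jun, 30 days; 36 left).
−30 → May 31, 1997 (end of May, 31 days; 6 left).
−6 → May 25, 1997.

May 25, 1997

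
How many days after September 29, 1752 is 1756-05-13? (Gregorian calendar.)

Sep 29, 1752 → Sep 29, 1753: 365 days.
Sep 29, 1753 → Sep 29, 1754: 365 days.
Sep 29, 1754 → Sep 29, 1755: 365 days.
Sep 29, 1755 → Oct 29, 1755: 30 days (September has 30).
Oct 29, 1755 → Nov 29, 1755: 31 days (October has 31).
Nov 29, 1755 → Dec 29, 1755: 30 days (November has 30).
Dec 29, 1755 → Jan 29, 1756: 31 days (December has 31).
Jan 29, 1756 → Feb 29, 1756: 31 days (January has 31).
Feb 29, 1756 → Mar 29, 1756: 29 days (February has 29).
Mar 29, 1756 → Apr 29, 1756: 31 days (March has 31).
Apr 29, 1756 → May 13, 1756: 14 days.
Total: 1322 days.

1322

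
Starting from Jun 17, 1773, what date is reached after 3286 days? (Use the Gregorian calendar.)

+365 (one year) → Jun 17, 1774 (2921 left).
+365 (one year) → Jun 17, 1775 (2556 left).
+366 (one year; includes Feb 29, 1776) → Jun 17, 1776 (2190 left).
+365 (one year) → Jun 17, 1777 (1825 left).
+365 (one year) → Jun 17, 1778 (1460 left).
+365 (one year) → Jun 17, 1779 (1095 left).
+366 (one year; includes Feb 29, 1780) → Jun 17, 1780 (729 left).
+365 (one year) → Jun 17, 1781 (364 left).
Jun has 30 days: +14 → Jul 1, 1781 (350 left).
Jul has 31 days: +31 → Aug 1, 1781 (319 left).
Aug has 31 days: +31 → Sep 1, 1781 (288 left).
Sep has 30 days: +30 → Oct 1, 1781 (258 left).
Oct has 31 days: +31 → Nov 1, 1781 (227 left).
Nov has 30 days: +30 → Dec 1, 1781 (197 left).
Dec has 31 days: +31 → Jan 1, 1782 (166 left).
Jan has 31 days: +31 → Feb 1, 1782 (135 left).
Feb has 28 days: +28 → Mar 1, 1782 (107 left).
Mar has 31 days: +31 → Apr 1, 1782 (76 left).
Apr has 30 days: +30 → May 1, 1782 (46 left).
May has 31 days: +31 → Jun 1, 1782 (15 left).
+15 → Jun 16, 1782.

June 16, 1782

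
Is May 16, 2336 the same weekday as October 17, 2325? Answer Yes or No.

Yes

From Oct 17, 2325 to May 16, 2336 is 3864 days.
3864 mod 7 = 0, so they are the same weekday.
(Oct 17, 2325 is a Saturday; May 16, 2336 is a Saturday.)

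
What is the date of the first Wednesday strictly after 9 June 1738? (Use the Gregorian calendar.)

June 11, 1738

Jun 9, 1738 is a Monday.
From Monday to the next Wednesday is 2 days.
Jun 9, 1738 + 2 = Jun 11, 1738.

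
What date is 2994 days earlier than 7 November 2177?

August 27, 2169

−365 (one year) → Nov 7, 2176 (2629 left).
−366 (one year; includes Feb 29, 2176) → Nov 7, 2175 (2263 left).
−365 (one year) → Nov 7, 2174 (1898 left).
−365 (one year) → Nov 7, 2173 (1533 left).
−365 (one year) → Nov 7, 2172 (1168 left).
−366 (one year; includes Feb 29, 2172) → Nov 7, 2171 (802 left).
−365 (one year) → Nov 7, 2170 (437 left).
−365 (one year) → Nov 7, 2169 (72 left).
−7 → Oct 31, 2169 (end of Oct, 31 days; 65 left).
−31 → Sep 30, 2169 (end of Sep, 30 days; 34 left).
−30 → Aug 31, 2169 (end of Aug, 31 days; 4 left).
−4 → Aug 27, 2169.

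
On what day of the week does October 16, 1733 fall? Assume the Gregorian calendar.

Friday

Doomsday rule: the anchor day for the 1700s is Sunday. For year 33: 33÷12 = 2 r 9, and 9÷4 = 2, so 2+9+2 = 13.
Sunday + 13 ≡ Saturday — that's 1733's doomsday.
In October the doomsday date is Oct 10.
Oct 16 is 6 days after Oct 10; 6 mod 7 = 6, so Saturday + 6 = Friday.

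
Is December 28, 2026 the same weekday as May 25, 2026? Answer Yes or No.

Yes

From May 25, 2026 to Dec 28, 2026 is 217 days.
217 mod 7 = 0, so they are the same weekday.
(May 25, 2026 is a Monday; Dec 28, 2026 is a Monday.)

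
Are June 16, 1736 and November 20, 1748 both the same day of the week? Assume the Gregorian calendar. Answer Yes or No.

From Jun 16, 1736 to Nov 20, 1748 is 4540 days.
4540 mod 7 = 4, so they are different weekdays.
(Jun 16, 1736 is a Saturday; Nov 20, 1748 is a Wednesday.)

No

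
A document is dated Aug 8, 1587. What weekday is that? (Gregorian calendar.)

Saturday

Doomsday rule: the anchor day for the 1500s is Wednesday. For year 87: 87÷12 = 7 r 3, and 3÷4 = 0, so 7+3+0 = 10.
Wednesday + 10 ≡ Saturday — that's 1587's doomsday.
In August the doomsday date is Aug 8.
Aug 8 is the doomsday itself: Saturday.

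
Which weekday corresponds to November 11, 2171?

Monday

January 1, 2171 is a Tuesday.
Jan 1, 2171 → Feb 1, 2171: 31 days (January has 31).
Feb 1, 2171 → Mar 1, 2171: 28 days (February has 28).
Mar 1, 2171 → Apr 1, 2171: 31 days (March has 31).
Apr 1, 2171 → May 1, 2171: 30 days (April has 30).
May 1, 2171 → Jun 1, 2171: 31 days (May has 31).
Jun 1, 2171 → Jul 1, 2171: 30 days (June has 30).
Jul 1, 2171 → Aug 1, 2171: 31 days (July has 31).
Aug 1, 2171 → Sep 1, 2171: 31 days (August has 31).
Sep 1, 2171 → Oct 1, 2171: 30 days (September has 30).
Oct 1, 2171 → Nov 1, 2171: 31 days (October has 31).
Nov 1, 2171 → Nov 11, 2171: 10 days.
Total: 314 days.
314 mod 7 = 6, so Tuesday + 6 = Monday.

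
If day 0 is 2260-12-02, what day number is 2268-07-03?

Dec 2, 2260 → Dec 2, 2261: 365 days.
Dec 2, 2261 → Dec 2, 2262: 365 days.
Dec 2, 2262 → Dec 2, 2263: 365 days.
Dec 2, 2263 → Dec 2, 2264: 366 days (Feb 29, 2264 is in that span).
Dec 2, 2264 → Dec 2, 2265: 365 days.
Dec 2, 2265 → Dec 2, 2266: 365 days.
Dec 2, 2266 → Dec 2, 2267: 365 days.
Dec 2, 2267 → Jan 2, 2268: 31 days (December has 31).
Jan 2, 2268 → Feb 2, 2268: 31 days (January has 31).
Feb 2, 2268 → Mar 2, 2268: 29 days (February has 29).
Mar 2, 2268 → Apr 2, 2268: 31 days (March has 31).
Apr 2, 2268 → May 2, 2268: 30 days (April has 30).
May 2, 2268 → Jun 2, 2268: 31 days (May has 31).
Jun 2, 2268 → Jul 2, 2268: 30 days (June has 30).
Jul 2, 2268 → Jul 3, 2268: 1 days.
Total: 2770 days.

2770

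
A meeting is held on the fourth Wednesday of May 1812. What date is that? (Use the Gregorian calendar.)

May 27, 1812

May 1, 1812 is a Friday.
The first Wednesday is therefore May 6 (5 days later).
The fourth Wednesday is 6 + 3×7 = May 27.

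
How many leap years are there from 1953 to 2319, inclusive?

88

Multiples of 4 in [1953,2319]: 91.
Of those, multiples of 100: 4 (not leap unless ÷400).
Multiples of 400: 1.
Leap years = 91 − 4 + 1 = 88.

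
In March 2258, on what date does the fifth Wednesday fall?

March 31, 2258

March 1, 2258 is a Monday.
The first Wednesday is therefore March 3 (2 days later).
The fifth Wednesday is 3 + 4×7 = March 31.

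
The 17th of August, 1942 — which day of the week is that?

Doomsday rule: the anchor day for the 1900s is Wednesday. For year 42: 42÷12 = 3 r 6, and 6÷4 = 1, so 3+6+1 = 10.
Wednesday + 10 ≡ Saturday — that's 1942's doomsday.
In August the doomsday date is Aug 8.
Aug 17 is 9 days after Aug 8; 9 mod 7 = 2, so Saturday + 2 = Monday.

Monday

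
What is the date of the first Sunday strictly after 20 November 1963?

Nov 20, 1963 is a Wednesday.
From Wednesday to the next Sunday is 4 days.
Nov 20, 1963 + 4 = Nov 24, 1963.

November 24, 1963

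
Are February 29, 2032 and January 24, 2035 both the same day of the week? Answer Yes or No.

From Feb 29, 2032 to Jan 24, 2035 is 1060 days.
1060 mod 7 = 3, so they are different weekdays.
(Feb 29, 2032 is a Sunday; Jan 24, 2035 is a Wednesday.)

No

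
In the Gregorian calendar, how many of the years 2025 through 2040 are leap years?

Multiples of 4 in [2025,2040]: 4.
Of those, multiples of 100: 0 (not leap unless ÷400).
Multiples of 400: 0.
Leap years = 4 − 0 + 0 = 4.

4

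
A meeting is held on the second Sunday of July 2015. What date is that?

July 12, 2015

July 1, 2015 is a Wednesday.
The first Sunday is therefore July 5 (4 days later).
The second Sunday is 5 + 1×7 = July 12.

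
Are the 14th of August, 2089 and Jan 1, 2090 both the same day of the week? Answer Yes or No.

From Aug 14, 2089 to Jan 1, 2090 is 140 days.
140 mod 7 = 0, so they are the same weekday.
(Aug 14, 2089 is a Sunday; Jan 1, 2090 is a Sunday.)

Yes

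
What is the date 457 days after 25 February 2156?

+366 (one year; includes Feb 29, 2156) → Feb 25, 2157 (91 left).
Feb has 28 days: +4 → Mar 1, 2157 (87 left).
Mar has 31 days: +31 → Apr 1, 2157 (56 left).
Apr has 30 days: +30 → May 1, 2157 (26 left).
+26 → May 27, 2157.

May 27, 2157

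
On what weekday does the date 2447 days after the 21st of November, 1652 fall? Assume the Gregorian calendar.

Monday

First find the weekday of Nov 21, 1652. Doomsday rule: the anchor day for the 1600s is Tuesday. For year 52: 52÷12 = 4 r 4, and 4÷4 = 1, so 4+4+1 = 9.
Tuesday + 9 ≡ Thursday — that's 1652's doomsday.
In November the doomsday date is Nov 7.
Nov 21 is 14 days after Nov 7; 14 mod 7 = 0, so Thursday + 0 = Thursday.
2447 mod 7 = 4, so 2447 days after a Thursday is Thursday + 4 = Monday.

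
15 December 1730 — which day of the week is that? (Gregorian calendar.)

Doomsday rule: the anchor day for the 1700s is Sunday. For year 30: 30÷12 = 2 r 6, and 6÷4 = 1, so 2+6+1 = 9.
Sunday + 9 ≡ Tuesday — that's 1730's doomsday.
In December the doomsday date is Dec 12.
Dec 15 is 3 days after Dec 12; 3 mod 7 = 3, so Tuesday + 3 = Friday.

Friday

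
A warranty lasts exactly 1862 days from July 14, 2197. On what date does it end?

August 20, 2202

+365 (one year) → Jul 14, 2198 (1497 left).
+365 (one year) → Jul 14, 2199 (1132 left).
+365 (one year) → Jul 14, 2200 (767 left).
+365 (one year) → Jul 14, 2201 (402 left).
+365 (one year) → Jul 14, 2202 (37 left).
Jul has 31 days: +18 → Aug 1, 2202 (19 left).
+19 → Aug 20, 2202.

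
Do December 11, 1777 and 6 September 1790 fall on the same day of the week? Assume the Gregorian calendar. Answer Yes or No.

From Dec 11, 1777 to Sep 6, 1790 is 4652 days.
4652 mod 7 = 4, so they are different weekdays.
(Dec 11, 1777 is a Thursday; Sep 6, 1790 is a Monday.)

No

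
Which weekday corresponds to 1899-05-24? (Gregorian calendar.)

Wednesday

Doomsday rule: the anchor day for the 1800s is Friday. For year 99: 99÷12 = 8 r 3, and 3÷4 = 0, so 8+3+0 = 11.
Friday + 11 ≡ Tuesday — that's 1899's doomsday.
In May the doomsday date is May 9.
May 24 is 15 days after May 9; 15 mod 7 = 1, so Tuesday + 1 = Wednesday.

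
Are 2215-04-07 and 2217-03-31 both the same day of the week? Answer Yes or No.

No

From Apr 7, 2215 to Mar 31, 2217 is 724 days.
724 mod 7 = 3, so they are different weekdays.
(Apr 7, 2215 is a Friday; Mar 31, 2217 is a Monday.)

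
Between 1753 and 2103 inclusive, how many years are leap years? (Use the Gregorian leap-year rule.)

Multiples of 4 in [1753,2103]: 87.
Of those, multiples of 100: 4 (not leap unless ÷400).
Multiples of 400: 1.
Leap years = 87 − 4 + 1 = 84.

84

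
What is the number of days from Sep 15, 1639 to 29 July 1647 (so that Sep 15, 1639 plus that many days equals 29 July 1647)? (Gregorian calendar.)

2874

Sep 15, 1639 → Sep 15, 1640: 366 days (Feb 29, 1640 is in that span).
Sep 15, 1640 → Sep 15, 1641: 365 days.
Sep 15, 1641 → Sep 15, 1642: 365 days.
Sep 15, 1642 → Sep 15, 1643: 365 days.
Sep 15, 1643 → Sep 15, 1644: 366 days (Feb 29, 1644 is in that span).
Sep 15, 1644 → Sep 15, 1645: 365 days.
Sep 15, 1645 → Sep 15, 1646: 365 days.
Sep 15, 1646 → Oct 15, 1646: 30 days (September has 30).
Oct 15, 1646 → Nov 15, 1646: 31 days (October has 31).
Nov 15, 1646 → Dec 15, 1646: 30 days (November has 30).
Dec 15, 1646 → Jan 15, 1647: 31 days (December has 31).
Jan 15, 1647 → Feb 15, 1647: 31 days (January has 31).
Feb 15, 1647 → Mar 15, 1647: 28 days (February has 28).
Mar 15, 1647 → Apr 15, 1647: 31 days (March has 31).
Apr 15, 1647 → May 15, 1647: 30 days (April has 30).
May 15, 1647 → Jun 15, 1647: 31 days (May has 31).
Jun 15, 1647 → Jul 15, 1647: 30 days (June has 30).
Jul 15, 1647 → Jul 29, 1647: 14 days.
Total: 2874 days.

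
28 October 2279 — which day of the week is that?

Doomsday rule: the anchor day for the 2200s is Friday. For year 79: 79÷12 = 6 r 7, and 7÷4 = 1, so 6+7+1 = 14.
Friday + 14 ≡ Friday — that's 2279's doomsday.
In October the doomsday date is Oct 10.
Oct 28 is 18 days after Oct 10; 18 mod 7 = 4, so Friday + 4 = Tuesday.

Tuesday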